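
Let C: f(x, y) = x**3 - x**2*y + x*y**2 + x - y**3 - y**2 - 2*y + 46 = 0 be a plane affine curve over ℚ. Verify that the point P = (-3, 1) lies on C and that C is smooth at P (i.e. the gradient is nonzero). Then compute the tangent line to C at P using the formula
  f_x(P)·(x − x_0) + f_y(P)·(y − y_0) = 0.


Tangent line at P: 35*x - 22*y + 127 = 0.

Step 1: f(-3, 1) = 0, so P lies on C.
Step 2: partial derivatives
  f_x(x, y) = 3*x**2 - 2*x*y + y**2 + 1, f_y(x, y) = -x**2 + 2*x*y - 3*y**2 - 2*y - 2.
  f_x(P) = 35, f_y(P) = -22 (gradient nonzero, so P is smooth).
Step 3: tangent line at P: 35·(x − -3) + -22·(y − 1) = 0.
Expanding: 35*x - 22*y + 127 = 0.


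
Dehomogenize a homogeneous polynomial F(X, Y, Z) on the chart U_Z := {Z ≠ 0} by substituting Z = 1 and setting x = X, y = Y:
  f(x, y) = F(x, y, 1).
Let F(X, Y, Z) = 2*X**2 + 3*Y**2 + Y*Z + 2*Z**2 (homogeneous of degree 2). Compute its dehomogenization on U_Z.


f(x, y) = 2*x**2 + 3*y**2 + y + 2

On U_Z we set Z = 1. Each monomial c·X^i·Y^j·Z^k in F becomes c·x^i·y^j·1^k = c·x^i·y^j.
Substituting Z = 1: F(X, Y, 1) = 2*x**2 + 3*y**2 + y + 2.
Note: deg(f) ≤ deg(F) = 2; strict inequality happens when F is divisible by Z (lost terms).


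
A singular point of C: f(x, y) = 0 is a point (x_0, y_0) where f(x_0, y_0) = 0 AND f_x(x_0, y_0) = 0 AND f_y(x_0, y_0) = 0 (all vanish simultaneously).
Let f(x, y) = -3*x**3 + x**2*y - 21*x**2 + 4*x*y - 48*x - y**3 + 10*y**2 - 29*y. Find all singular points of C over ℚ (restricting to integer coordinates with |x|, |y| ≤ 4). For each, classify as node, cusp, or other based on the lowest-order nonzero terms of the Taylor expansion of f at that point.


Singular points: {(-2, 3)}; classification: cusp.

Compute partial derivatives:
  f_x = -9*x**2 + 2*x*y - 42*x + 4*y - 48.
  f_y = x**2 + 4*x - 3*y**2 + 20*y - 29.
Scan x_0 ∈ {−4, ..., 4}. For each x_0, f_y(x_0, y) is a polynomial in y; find its integer roots y ∈ {−4, ..., 4}, then test f_x and f at those candidates.
  x = -4: f_y(-4, y) = -3*y**2 + 20*y - 29; no integer root y with |y| ≤ 4.
  x = -3: f_y(-3, y) = -3*y**2 + 20*y - 32; vanishes at y ∈ {4}. (-3, 4): f_x = -11 ≠ 0.
  x = -2: f_y(-2, y) = -3*y**2 + 20*y - 33; vanishes at y ∈ {3}. (-2, 3): f_x = 0, f = 0 — SINGULAR.
  x = -1: f_y(-1, y) = -3*y**2 + 20*y - 32; vanishes at y ∈ {4}. (-1, 4): f_x = -7 ≠ 0.
  x = 0: f_y(0, y) = -3*y**2 + 20*y - 29; no integer root y with |y| ≤ 4.
  x = 1: f_y(1, y) = -3*y**2 + 20*y - 24; no integer root y with |y| ≤ 4.
  x = 2: f_y(2, y) = -3*y**2 + 20*y - 17; vanishes at y ∈ {1}. (2, 1): f_x = -160 ≠ 0.
  x = 3: f_y(3, y) = -3*y**2 + 20*y - 8; no integer root y with |y| ≤ 4.
  x = 4: f_y(4, y) = -3*y**2 + 20*y + 3; no integer root y with |y| ≤ 4.
Only singular point on the grid: (-2, 3).
Classify: substitute x = -2 + u, y = 3 + v and expand: f = -3*u**3 + u**2*v - v**3 + v**2.
No constant or linear terms (consistent with a singular point). Quadratic part: v**2. Cubic part: -3*u**3 + u**2*v - v**3.
The quadratic part v**2 is a perfect square, so there is a single (double) tangent line v = 0, i.e. y = 3. Restricting the cubic part to that line (v = 0) leaves -3*u**3 ≠ 0, so f is not divisible by v and the branch is v² ≈ 3*u**3 to lowest order — this is a cusp.
Classification: cusp.


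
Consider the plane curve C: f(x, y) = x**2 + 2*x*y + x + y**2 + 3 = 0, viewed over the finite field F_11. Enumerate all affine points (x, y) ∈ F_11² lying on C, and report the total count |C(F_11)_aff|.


Affine F_11-points: {(3, 1), (3, 4), (4, 5), (4, 9), (5, 0), (5, 1), (7, 3), (7, 5), (8, 3), (10, 4), (10, 9)}; count = 11.

For each of the 121 pairs (x, y) ∈ F_11², evaluate f(x, y) mod 11. Record the zeros.
  x = 0: [0↦3, 1↦4, 2↦7, 3↦1, 4↦8, 5↦6, 6↦6, 7↦8, 8↦1, 9↦7, 10↦4]  zeros at y ∈ ∅
  x = 1: [0↦5, 1↦8, 2↦2, 3↦9, 4↦7, 5↦7, 6↦9, 7↦2, 8↦8, 9↦5, 10↦4]  zeros at y ∈ ∅
  x = 2: [0↦9, 1↦3, 2↦10, 3↦8, 4↦8, 5↦10, 6↦3, 7↦9, 8↦6, 9↦5, 10↦6]  zeros at y ∈ ∅
  x = 3: [0↦4, 1↦0, 2↦9, 3↦9, 4↦0, 5↦4, 6↦10, 7↦7, 8↦6, 9↦7, 10↦10]  zeros at y ∈ {1, 4}
  x = 4: [0↦1, 1↦10, 2↦10, 3↦1, 4↦5, 5↦0, 6↦8, 7↦7, 8↦8, 9↦0, 10↦5]  zeros at y ∈ {5, 9}
  x = 5: [0↦0, 1↦0, 2↦2, 3↦6, 4↦1, 5↦9, 6↦8, 7↦9, 8↦1, 9↦6, 10↦2]  zeros at y ∈ {0, 1}
  x = 6: [0↦1, 1↦3, 2↦7, 3↦2, 4↦10, 5↦9, 6↦10, 7↦2, 8↦7, 9↦3, 10↦1]  zeros at y ∈ ∅
  x = 7: [0↦4, 1↦8, 2↦3, 3↦0, 4↦10, 5↦0, 6↦3, 7↦8, 8↦4, 9↦2, 10↦2]  zeros at y ∈ {3, 5}
  x = 8: [0↦9, 1↦4, 2↦1, 3↦0, 4↦1, 5↦4, 6↦9, 7↦5, 8↦3, 9↦3, 10↦5]  zeros at y ∈ {3}
  x = 9: [0↦5, 1↦2, 2↦1, 3↦2, 4↦5, 5↦10, 6↦6, 7↦4, 8↦4, 9↦6, 10↦10]  zeros at y ∈ ∅
  x = 10: [0↦3, 1↦2, 2↦3, 3↦6, 4↦0, 5↦7, 6↦5, 7↦5, 8↦7, 9↦0, 10↦6]  zeros at y ∈ {4, 9}
Collecting zeros: affine points = {(3, 1), (3, 4), (4, 5), (4, 9), (5, 0), (5, 1), (7, 3), (7, 5), (8, 3), (10, 4), (10, 9)}.
Total count |C(F_11)_aff| = 11.


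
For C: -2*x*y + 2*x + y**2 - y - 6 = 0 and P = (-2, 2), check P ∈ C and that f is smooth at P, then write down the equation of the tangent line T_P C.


Tangent line at P: -2*x + 7*y - 18 = 0.

Step 1: f(-2, 2) = 0, so P lies on C.
Step 2: partial derivatives
  f_x(x, y) = 2 - 2*y, f_y(x, y) = -2*x + 2*y - 1.
  f_x(P) = -2, f_y(P) = 7 (gradient nonzero, so P is smooth).
Step 3: tangent line at P: -2·(x − -2) + 7·(y − 2) = 0.
Expanding: -2*x + 7*y - 18 = 0.


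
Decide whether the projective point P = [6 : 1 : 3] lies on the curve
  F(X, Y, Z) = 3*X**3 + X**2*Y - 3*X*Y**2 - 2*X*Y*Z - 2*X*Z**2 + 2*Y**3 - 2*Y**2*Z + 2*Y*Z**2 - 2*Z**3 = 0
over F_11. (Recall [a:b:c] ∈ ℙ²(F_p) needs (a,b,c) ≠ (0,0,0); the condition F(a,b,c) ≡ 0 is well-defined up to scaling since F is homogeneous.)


F(6,1,3) ≡ 9 (mod 11); P is NOT on the curve.

Evaluate F(6, 1, 3) term-by-term (mod 11).
  3*X**3 ↦ 3·216·1·1 = 648
  X**2*Y ↦ 1·36·1·1 = 36
  -3*X*Y**2 ↦ -3·6·1·1 = -18
  -2*X*Y*Z ↦ -2·6·1·3 = -36
  -2*X*Z**2 ↦ -2·6·1·9 = -108
  2*Y**3 ↦ 2·1·1·1 = 2
  -2*Y**2*Z ↦ -2·1·1·3 = -6
  2*Y*Z**2 ↦ 2·1·1·9 = 18
  -2*Z**3 ↦ -2·1·1·27 = -54
Sum: F(6, 1, 3) = (648) + (36) + (-18) + (-36) + (-108) + (2) + (-6) + (18) + (-54) = 482.
Reducing mod 11: 482 ≡ 9 (mod 11).
Since F(a, b, c) ≡ 9 ≠ 0 (mod 11), P does NOT lie on the curve.


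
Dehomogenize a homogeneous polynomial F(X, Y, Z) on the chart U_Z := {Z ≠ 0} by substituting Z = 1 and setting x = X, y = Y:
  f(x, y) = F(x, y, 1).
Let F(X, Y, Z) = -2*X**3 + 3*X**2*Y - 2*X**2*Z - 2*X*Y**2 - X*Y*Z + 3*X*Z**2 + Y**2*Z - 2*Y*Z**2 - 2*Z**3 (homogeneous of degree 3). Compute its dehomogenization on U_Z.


f(x, y) = -2*x**3 + 3*x**2*y - 2*x**2 - 2*x*y**2 - x*y + 3*x + y**2 - 2*y - 2

On U_Z we set Z = 1. Each monomial c·X^i·Y^j·Z^k in F becomes c·x^i·y^j·1^k = c·x^i·y^j.
Substituting Z = 1: F(X, Y, 1) = -2*x**3 + 3*x**2*y - 2*x**2 - 2*x*y**2 - x*y + 3*x + y**2 - 2*y - 2.
Note: deg(f) ≤ deg(F) = 3; strict inequality happens when F is divisible by Z (lost terms).


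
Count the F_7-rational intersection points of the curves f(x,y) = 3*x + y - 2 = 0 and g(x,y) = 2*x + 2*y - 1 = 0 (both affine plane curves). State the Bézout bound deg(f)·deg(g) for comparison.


Common zeros: {(6, 5)}; count = 1; Bézout bound = 1.

deg(f) = 1, deg(g) = 1, so Bézout bound = 1.
Scan x ∈ F_7. For each x, list the y ∈ F_7 with f(x, y) ≡ 0 and those with g(x, y) ≡ 0 (mod 7); the common zeros in that column are the intersection.
  x = 0: f ≡ 0 at y ∈ {2}; g ≡ 0 at y ∈ {4}; common: ∅.
  x = 1: f ≡ 0 at y ∈ {6}; g ≡ 0 at y ∈ {3}; common: ∅.
  x = 2: f ≡ 0 at y ∈ {3}; g ≡ 0 at y ∈ {2}; common: ∅.
  x = 3: f ≡ 0 at y ∈ {0}; g ≡ 0 at y ∈ {1}; common: ∅.
  x = 4: f ≡ 0 at y ∈ {4}; g ≡ 0 at y ∈ {0}; common: ∅.
  x = 5: f ≡ 0 at y ∈ {1}; g ≡ 0 at y ∈ {6}; common: ∅.
  x = 6: f ≡ 0 at y ∈ {5}; g ≡ 0 at y ∈ {5}; common: {5}.
Collecting: common zeros = {(6, 5)}, so the count is 1.
Comparison with the Bézout bound: 1 ≤ 1 = deg(f)·deg(g), as expected for curves with no common component (the bound is attained).


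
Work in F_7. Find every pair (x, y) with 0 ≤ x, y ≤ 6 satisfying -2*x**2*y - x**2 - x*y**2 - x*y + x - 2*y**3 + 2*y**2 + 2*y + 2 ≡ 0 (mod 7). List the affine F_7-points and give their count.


Affine F_7-points: {(0, 3), (1, 1), (2, 0), (3, 4), (5, 4), (6, 0)}; count = 6.

For each of the 49 pairs (x, y) ∈ F_7², evaluate f(x, y) mod 7. Record the zeros.
  x = 0: [0↦2, 1↦4, 2↦5, 3↦0, 4↦5, 5↦1, 6↦4]  zeros at y ∈ {3}
  x = 1: [0↦2, 1↦0, 2↦2, 3↦3, 4↦5, 5↦3, 6↦6]  zeros at y ∈ {1}
  x = 2: [0↦0, 1↦4, 2↦3, 3↦6, 4↦1, 5↦4, 6↦3]  zeros at y ∈ {0}
  x = 3: [0↦3, 1↦2, 2↦1, 3↦2, 4↦0, 5↦4, 6↦2]  zeros at y ∈ {4}
  x = 4: [0↦4, 1↦1, 2↦3, 3↦5, 4↦2, 5↦3, 6↦3]  zeros at y ∈ ∅
  x = 5: [0↦3, 1↦1, 2↦2, 3↦1, 4↦0, 5↦1, 6↦6]  zeros at y ∈ {4}
  x = 6: [0↦0, 1↦2, 2↦5, 3↦4, 4↦1, 5↦5, 6↦4]  zeros at y ∈ {0}
Collecting zeros: affine points = {(0, 3), (1, 1), (2, 0), (3, 4), (5, 4), (6, 0)}.
Total count |C(F_7)_aff| = 6.


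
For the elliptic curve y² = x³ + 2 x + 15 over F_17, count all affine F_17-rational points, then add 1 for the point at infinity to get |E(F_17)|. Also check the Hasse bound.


Affine points = {(0, 7), (0, 10), (1, 1), (1, 16), (4, 6), (4, 11), (7, 7), (7, 10), (8, 4), (8, 13), (10, 7), (10, 10), (11, 5), (11, 12), (12, 4), (12, 13), (14, 4), (14, 13)}; affine count = 18; |E(F_17)| = 19.

Discriminant check: Δ ∝ 4a³ + 27b² = 4·2³ + 27·15² = 4·8 + 27·225 ≡ 4 (mod 17). Nonzero ⇒ E is nonsingular.
For each x ∈ F_17, compute rhs = x³ + 2·x + 15 mod 17, then count y ∈ F_17 with y² ≡ rhs.
  x = 0: rhs = 15, matching y values: 7, 10 (2 points).
  x = 1: rhs = 1, matching y values: 1, 16 (2 points).
  x = 2: rhs = 10, matching y values: none (0 points).
  x = 3: rhs = 14, matching y values: none (0 points).
  x = 4: rhs = 2, matching y values: 6, 11 (2 points).
  x = 5: rhs = 14, matching y values: none (0 points).
  x = 6: rhs = 5, matching y values: none (0 points).
  x = 7: rhs = 15, matching y values: 7, 10 (2 points).
  x = 8: rhs = 16, matching y values: 4, 13 (2 points).
  x = 9: rhs = 14, matching y values: none (0 points).
  x = 10: rhs = 15, matching y values: 7, 10 (2 points).
  x = 11: rhs = 8, matching y values: 5, 12 (2 points).
  x = 12: rhs = 16, matching y values: 4, 13 (2 points).
  x = 13: rhs = 11, matching y values: none (0 points).
  x = 14: rhs = 16, matching y values: 4, 13 (2 points).
  x = 15: rhs = 3, matching y values: none (0 points).
  x = 16: rhs = 12, matching y values: none (0 points).
Total affine count: 18.
Full point count |E(F_17)| = 18 + 1 = 19.
Hasse bound: |19 − (17+1)| = |1| = 1 ≤ 2√17 ≈ 8.2462 ✓.


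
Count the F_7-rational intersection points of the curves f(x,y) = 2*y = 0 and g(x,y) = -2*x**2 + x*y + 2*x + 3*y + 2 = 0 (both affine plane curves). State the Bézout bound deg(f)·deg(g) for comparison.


Common zeros: ∅; count = 0; Bézout bound = 2.

deg(f) = 1, deg(g) = 2, so Bézout bound = 2.
Scan x ∈ F_7. For each x, list the y ∈ F_7 with f(x, y) ≡ 0 and those with g(x, y) ≡ 0 (mod 7); the common zeros in that column are the intersection.
  x = 0: f ≡ 0 at y ∈ {0}; g ≡ 0 at y ∈ {4}; common: ∅.
  x = 1: f ≡ 0 at y ∈ {0}; g ≡ 0 at y ∈ {3}; common: ∅.
  x = 2: f ≡ 0 at y ∈ {0}; g ≡ 0 at y ∈ {6}; common: ∅.
  x = 3: f ≡ 0 at y ∈ {0}; g ≡ 0 at y ∈ {4}; common: ∅.
  x = 4: f ≡ 0 at y ∈ {0}; g ≡ 0 at y ∈ ∅; common: ∅.
  x = 5: f ≡ 0 at y ∈ {0}; g ≡ 0 at y ∈ {3}; common: ∅.
  x = 6: f ≡ 0 at y ∈ {0}; g ≡ 0 at y ∈ {1}; common: ∅.
Collecting: common zeros = ∅, so the count is 0.
Comparison with the Bézout bound: 0 ≤ 2 = deg(f)·deg(g), as expected for curves with no common component (the affine F_7-count falls short of the bound because intersections may lie at infinity, over extension fields, or carry multiplicity).


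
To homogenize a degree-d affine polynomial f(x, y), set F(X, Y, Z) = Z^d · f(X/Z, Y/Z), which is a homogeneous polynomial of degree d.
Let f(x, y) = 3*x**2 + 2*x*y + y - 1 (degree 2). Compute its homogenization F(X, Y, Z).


F(X, Y, Z) = 3*X**2 + 2*X*Y + Y*Z - Z**2

deg(f) = 2.
Substitute x = X/Z, y = Y/Z into f, then multiply by Z^2.
  monomial 3·x^2·y^0 ↦ 3·X^2·Y^0·Z^0.
  monomial 2·x^1·y^1 ↦ 2·X^1·Y^1·Z^0.
  monomial 1·x^0·y^1 ↦ 1·X^0·Y^1·Z^1.
  monomial -1·x^0·y^0 ↦ -1·X^0·Y^0·Z^2.
Collecting: F(X, Y, Z) = 3*X**2 + 2*X*Y + Y*Z - Z**2.


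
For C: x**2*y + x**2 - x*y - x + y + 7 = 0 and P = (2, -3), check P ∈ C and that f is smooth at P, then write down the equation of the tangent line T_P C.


Tangent line at P: -6*x + 3*y + 21 = 0.

Step 1: f(2, -3) = 0, so P lies on C.
Step 2: partial derivatives
  f_x(x, y) = 2*x*y + 2*x - y - 1, f_y(x, y) = x**2 - x + 1.
  f_x(P) = -6, f_y(P) = 3 (gradient nonzero, so P is smooth).
Step 3: tangent line at P: -6·(x − 2) + 3·(y − -3) = 0.
Expanding: -6*x + 3*y + 21 = 0.


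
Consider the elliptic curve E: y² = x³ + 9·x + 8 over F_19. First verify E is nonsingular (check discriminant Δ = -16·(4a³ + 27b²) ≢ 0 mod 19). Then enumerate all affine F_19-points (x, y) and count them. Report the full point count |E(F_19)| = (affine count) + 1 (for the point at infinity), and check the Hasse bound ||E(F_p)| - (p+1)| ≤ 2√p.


Affine points = {(3, 9), (3, 10), (5, 8), (5, 11), (9, 1), (9, 18), (12, 1), (12, 18), (13, 2), (13, 17), (14, 3), (14, 16), (16, 7), (16, 12), (17, 1), (17, 18), (18, 6), (18, 13)}; affine count = 18; |E(F_19)| = 19.

Discriminant check: Δ ∝ 4a³ + 27b² = 4·9³ + 27·8² = 4·729 + 27·64 ≡ 8 (mod 19). Nonzero ⇒ E is nonsingular.
For each x ∈ F_19, compute rhs = x³ + 9·x + 8 mod 19, then count y ∈ F_19 with y² ≡ rhs.
  x = 0: rhs = 8, matching y values: none (0 points).
  x = 1: rhs = 18, matching y values: none (0 points).
  x = 2: rhs = 15, matching y values: none (0 points).
  x = 3: rhs = 5, matching y values: 9, 10 (2 points).
  x = 4: rhs = 13, matching y values: none (0 points).
  x = 5: rhs = 7, matching y values: 8, 11 (2 points).
  x = 6: rhs = 12, matching y values: none (0 points).
  x = 7: rhs = 15, matching y values: none (0 points).
  x = 8: rhs = 3, matching y values: none (0 points).
  x = 9: rhs = 1, matching y values: 1, 18 (2 points).
  x = 10: rhs = 15, matching y values: none (0 points).
  x = 11: rhs = 13, matching y values: none (0 points).
  x = 12: rhs = 1, matching y values: 1, 18 (2 points).
  x = 13: rhs = 4, matching y values: 2, 17 (2 points).
  x = 14: rhs = 9, matching y values: 3, 16 (2 points).
  x = 15: rhs = 3, matching y values: none (0 points).
  x = 16: rhs = 11, matching y values: 7, 12 (2 points).
  x = 17: rhs = 1, matching y values: 1, 18 (2 points).
  x = 18: rhs = 17, matching y values: 6, 13 (2 points).
Total affine count: 18.
Full point count |E(F_19)| = 18 + 1 = 19.
Hasse bound: |19 − (19+1)| = |-1| = 1 ≤ 2√19 ≈ 8.7178 ✓.


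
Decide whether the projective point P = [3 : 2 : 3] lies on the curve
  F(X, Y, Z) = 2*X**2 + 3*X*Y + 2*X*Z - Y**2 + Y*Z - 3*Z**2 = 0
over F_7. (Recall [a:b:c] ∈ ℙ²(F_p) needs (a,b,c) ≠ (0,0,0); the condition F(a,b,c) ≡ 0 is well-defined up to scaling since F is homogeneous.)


F(3,2,3) ≡ 1 (mod 7); P is NOT on the curve.

Evaluate F(3, 2, 3) term-by-term (mod 7).
  2*X**2 ↦ 2·9·1·1 = 18
  3*X*Y ↦ 3·3·2·1 = 18
  2*X*Z ↦ 2·3·1·3 = 18
  -Y**2 ↦ -1·1·4·1 = -4
  Y*Z ↦ 1·1·2·3 = 6
  -3*Z**2 ↦ -3·1·1·9 = -27
Sum: F(3, 2, 3) = (18) + (18) + (18) + (-4) + (6) + (-27) = 29.
Reducing mod 7: 29 ≡ 1 (mod 7).
Since F(a, b, c) ≡ 1 ≠ 0 (mod 7), P does NOT lie on the curve.


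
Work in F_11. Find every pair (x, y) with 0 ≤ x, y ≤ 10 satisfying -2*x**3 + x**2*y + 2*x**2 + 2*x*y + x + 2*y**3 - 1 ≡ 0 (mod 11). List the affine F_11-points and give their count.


Affine F_11-points: {(0, 8), (1, 0), (1, 2), (1, 9), (2, 6), (3, 4), (4, 3), (5, 2), (7, 1), (7, 2), (7, 8), (9, 8)}; count = 12.

For each of the 121 pairs (x, y) ∈ F_11², evaluate f(x, y) mod 11. Record the zeros.
  x = 0: [0↦10, 1↦1, 2↦4, 3↦9, 4↦6, 5↦7, 6↦2, 7↦3, 8↦0, 9↦5, 10↦8]  zeros at y ∈ {8}
  x = 1: [0↦0, 1↦5, 2↦0, 3↦8, 4↦8, 5↦1, 6↦10, 7↦3, 8↦3, 9↦0, 10↦6]  zeros at y ∈ {0, 2, 9}
  x = 2: [0↦4, 1↦3, 2↦3, 3↦5, 4↦10, 5↦8, 6↦0, 7↦9, 8↦3, 9↦5, 10↦5]  zeros at y ∈ {6}
  x = 3: [0↦10, 1↦5, 2↦1, 3↦10, 4↦0, 5↦5, 6↦4, 7↦9, 8↦10, 9↦8, 10↦4]  zeros at y ∈ {4}
  x = 4: [0↦6, 1↦10, 2↦4, 3↦0, 4↦10, 5↦2, 6↦10, 7↦2, 8↦1, 9↦8, 10↦2]  zeros at y ∈ {3}
  x = 5: [0↦2, 1↦6, 2↦0, 3↦7, 4↦6, 5↦9, 6↦6, 7↦9, 8↦8, 9↦4, 10↦9]  zeros at y ∈ {2}
  x = 6: [0↦8, 1↦3, 2↦10, 3↦8, 4↦9, 5↦3, 6↦2, 7↦7, 8↦8, 9↦6, 10↦2]  zeros at y ∈ ∅
  x = 7: [0↦1, 1↦0, 2↦0, 3↦2, 4↦7, 5↦5, 6↦8, 7↦6, 8↦0, 9↦2, 10↦2]  zeros at y ∈ {1, 2, 8}
  x = 8: [0↦2, 1↦7, 2↦2, 3↦10, 4↦10, 5↦3, 6↦1, 7↦5, 8↦5, 9↦2, 10↦8]  zeros at y ∈ ∅
  x = 9: [0↦10, 1↦1, 2↦4, 3↦9, 4↦6, 5↦7, 6↦2, 7↦3, 8↦0, 9↦5, 10↦8]  zeros at y ∈ {8}
  x = 10: [0↦2, 1↦3, 2↦5, 3↦9, 4↦5, 5↦5, 6↦10, 7↦10, 8↦6, 9↦10, 10↦1]  zeros at y ∈ ∅
Collecting zeros: affine points = {(0, 8), (1, 0), (1, 2), (1, 9), (2, 6), (3, 4), (4, 3), (5, 2), (7, 1), (7, 2), (7, 8), (9, 8)}.
Total count |C(F_11)_aff| = 12.


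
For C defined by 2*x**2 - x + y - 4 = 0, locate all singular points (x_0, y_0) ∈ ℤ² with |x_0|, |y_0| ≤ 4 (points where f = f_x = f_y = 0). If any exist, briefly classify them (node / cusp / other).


No singular points in the scanned grid; C is smooth there.

Compute partial derivatives:
  f_x = 4*x - 1.
  f_y = 1.
f_y = 1 is a nonzero constant, so f_y never vanishes: no point (x, y) can satisfy f = f_x = f_y = 0. In particular no (x, y) ∈ {−4, ..., 4}² is singular; the curve is smooth.


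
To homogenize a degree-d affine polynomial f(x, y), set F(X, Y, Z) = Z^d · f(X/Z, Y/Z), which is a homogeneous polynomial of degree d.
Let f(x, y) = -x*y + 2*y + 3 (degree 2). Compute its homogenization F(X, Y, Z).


F(X, Y, Z) = -X*Y + 2*Y*Z + 3*Z**2

deg(f) = 2.
Substitute x = X/Z, y = Y/Z into f, then multiply by Z^2.
  monomial -1·x^1·y^1 ↦ -1·X^1·Y^1·Z^0.
  monomial 2·x^0·y^1 ↦ 2·X^0·Y^1·Z^1.
  monomial 3·x^0·y^0 ↦ 3·X^0·Y^0·Z^2.
Collecting: F(X, Y, Z) = -X*Y + 2*Y*Z + 3*Z**2.


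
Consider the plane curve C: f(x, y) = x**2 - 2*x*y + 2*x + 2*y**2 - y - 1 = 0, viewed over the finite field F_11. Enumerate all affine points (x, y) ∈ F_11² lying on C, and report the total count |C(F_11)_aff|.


Affine F_11-points: {(0, 1), (0, 5), (1, 3), (1, 4), (3, 3), (3, 6), (5, 4), (5, 7), (7, 6), (7, 7), (8, 5), (8, 9)}; count = 12.

For each of the 121 pairs (x, y) ∈ F_11², evaluate f(x, y) mod 11. Record the zeros.
  x = 0: [0↦10, 1↦0, 2↦5, 3↦3, 4↦5, 5↦0, 6↦10, 7↦2, 8↦9, 9↦9, 10↦2]  zeros at y ∈ {1, 5}
  x = 1: [0↦2, 1↦1, 2↦4, 3↦0, 4↦0, 5↦4, 6↦1, 7↦2, 8↦7, 9↦5, 10↦7]  zeros at y ∈ {3, 4}
  x = 2: [0↦7, 1↦4, 2↦5, 3↦10, 4↦8, 5↦10, 6↦5, 7↦4, 8↦7, 9↦3, 10↦3]  zeros at y ∈ ∅
  x = 3: [0↦3, 1↦9, 2↦8, 3↦0, 4↦7, 5↦7, 6↦0, 7↦8, 8↦9, 9↦3, 10↦1]  zeros at y ∈ {3, 6}
  x = 4: [0↦1, 1↦5, 2↦2, 3↦3, 4↦8, 5↦6, 6↦8, 7↦3, 8↦2, 9↦5, 10↦1]  zeros at y ∈ ∅
  x = 5: [0↦1, 1↦3, 2↦9, 3↦8, 4↦0, 5↦7, 6↦7, 7↦0, 8↦8, 9↦9, 10↦3]  zeros at y ∈ {4, 7}
  x = 6: [0↦3, 1↦3, 2↦7, 3↦4, 4↦5, 5↦10, 6↦8, 7↦10, 8↦5, 9↦4, 10↦7]  zeros at y ∈ ∅
  x = 7: [0↦7, 1↦5, 2↦7, 3↦2, 4↦1, 5↦4, 6↦0, 7↦0, 8↦4, 9↦1, 10↦2]  zeros at y ∈ {6, 7}
  x = 8: [0↦2, 1↦9, 2↦9, 3↦2, 4↦10, 5↦0, 6↦5, 7↦3, 8↦5, 9↦0, 10↦10]  zeros at y ∈ {5, 9}
  x = 9: [0↦10, 1↦4, 2↦2, 3↦4, 4↦10, 5↦9, 6↦1, 7↦8, 8↦8, 9↦1, 10↦9]  zeros at y ∈ ∅
  x = 10: [0↦9, 1↦1, 2↦8, 3↦8, 4↦1, 5↦9, 6↦10, 7↦4, 8↦2, 9↦4, 10↦10]  zeros at y ∈ ∅
Collecting zeros: affine points = {(0, 1), (0, 5), (1, 3), (1, 4), (3, 3), (3, 6), (5, 4), (5, 7), (7, 6), (7, 7), (8, 5), (8, 9)}.
Total count |C(F_11)_aff| = 12.


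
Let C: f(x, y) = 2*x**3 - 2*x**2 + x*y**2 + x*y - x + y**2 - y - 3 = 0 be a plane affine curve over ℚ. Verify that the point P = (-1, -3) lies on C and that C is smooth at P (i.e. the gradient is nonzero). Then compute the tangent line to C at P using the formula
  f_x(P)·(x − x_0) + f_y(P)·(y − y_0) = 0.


Tangent line at P: 15*x - 2*y + 9 = 0.

Step 1: f(-1, -3) = 0, so P lies on C.
Step 2: partial derivatives
  f_x(x, y) = 6*x**2 - 4*x + y**2 + y - 1, f_y(x, y) = 2*x*y + x + 2*y - 1.
  f_x(P) = 15, f_y(P) = -2 (gradient nonzero, so P is smooth).
Step 3: tangent line at P: 15·(x − -1) + -2·(y − -3) = 0.
Expanding: 15*x - 2*y + 9 = 0.


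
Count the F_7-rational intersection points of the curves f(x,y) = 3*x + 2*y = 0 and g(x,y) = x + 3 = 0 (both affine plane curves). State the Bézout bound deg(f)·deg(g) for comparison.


Common zeros: {(4, 1)}; count = 1; Bézout bound = 1.

deg(f) = 1, deg(g) = 1, so Bézout bound = 1.
Scan x ∈ F_7. For each x, list the y ∈ F_7 with f(x, y) ≡ 0 and those with g(x, y) ≡ 0 (mod 7); the common zeros in that column are the intersection.
  x = 0: f ≡ 0 at y ∈ {0}; g ≡ 0 at y ∈ ∅; common: ∅.
  x = 1: f ≡ 0 at y ∈ {2}; g ≡ 0 at y ∈ ∅; common: ∅.
  x = 2: f ≡ 0 at y ∈ {4}; g ≡ 0 at y ∈ ∅; common: ∅.
  x = 3: f ≡ 0 at y ∈ {6}; g ≡ 0 at y ∈ ∅; common: ∅.
  x = 4: f ≡ 0 at y ∈ {1}; g ≡ 0 at y ∈ {0, 1, 2, 3, 4, 5, 6}; common: {1}.
  x = 5: f ≡ 0 at y ∈ {3}; g ≡ 0 at y ∈ ∅; common: ∅.
  x = 6: f ≡ 0 at y ∈ {5}; g ≡ 0 at y ∈ ∅; common: ∅.
Collecting: common zeros = {(4, 1)}, so the count is 1.
Comparison with the Bézout bound: 1 ≤ 1 = deg(f)·deg(g), as expected for curves with no common component (the bound is attained).


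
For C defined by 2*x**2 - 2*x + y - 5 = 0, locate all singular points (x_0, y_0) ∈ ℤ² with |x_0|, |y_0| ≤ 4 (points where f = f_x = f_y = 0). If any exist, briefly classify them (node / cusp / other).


No singular points in the scanned grid; C is smooth there.

Compute partial derivatives:
  f_x = 4*x - 2.
  f_y = 1.
f_y = 1 is a nonzero constant, so f_y never vanishes: no point (x, y) can satisfy f = f_x = f_y = 0. In particular no (x, y) ∈ {−4, ..., 4}² is singular; the curve is smooth.


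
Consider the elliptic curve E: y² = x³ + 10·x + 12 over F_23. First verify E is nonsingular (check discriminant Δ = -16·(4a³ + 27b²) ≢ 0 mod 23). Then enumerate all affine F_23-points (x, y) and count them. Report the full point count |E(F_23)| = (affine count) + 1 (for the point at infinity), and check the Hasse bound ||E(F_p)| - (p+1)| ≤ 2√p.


Affine points = {(0, 9), (0, 14), (1, 0), (3, 0), (4, 1), (4, 22), (5, 7), (5, 16), (6, 9), (6, 14), (8, 11), (8, 12), (9, 7), (9, 16), (10, 10), (10, 13), (11, 2), (11, 21), (13, 4), (13, 19), (15, 8), (15, 15), (16, 6), (16, 17), (17, 9), (17, 14), (19, 0), (20, 1), (20, 22), (22, 1), (22, 22)}; affine count = 31; |E(F_23)| = 32.

Discriminant check: Δ ∝ 4a³ + 27b² = 4·10³ + 27·12² = 4·1000 + 27·144 ≡ 22 (mod 23). Nonzero ⇒ E is nonsingular.
For each x ∈ F_23, compute rhs = x³ + 10·x + 12 mod 23, then count y ∈ F_23 with y² ≡ rhs.
  x = 0: rhs = 12, matching y values: 9, 14 (2 points).
  x = 1: rhs = 0, matching y values: 0 (1 points).
  x = 2: rhs = 17, matching y values: none (0 points).
  x = 3: rhs = 0, matching y values: 0 (1 points).
  x = 4: rhs = 1, matching y values: 1, 22 (2 points).
  x = 5: rhs = 3, matching y values: 7, 16 (2 points).
  x = 6: rhs = 12, matching y values: 9, 14 (2 points).
  x = 7: rhs = 11, matching y values: none (0 points).
  x = 8: rhs = 6, matching y values: 11, 12 (2 points).
  x = 9: rhs = 3, matching y values: 7, 16 (2 points).
  x = 10: rhs = 8, matching y values: 10, 13 (2 points).
  x = 11: rhs = 4, matching y values: 2, 21 (2 points).
  x = 12: rhs = 20, matching y values: none (0 points).
  x = 13: rhs = 16, matching y values: 4, 19 (2 points).
  x = 14: rhs = 21, matching y values: none (0 points).
  x = 15: rhs = 18, matching y values: 8, 15 (2 points).
  x = 16: rhs = 13, matching y values: 6, 17 (2 points).
  x = 17: rhs = 12, matching y values: 9, 14 (2 points).
  x = 18: rhs = 21, matching y values: none (0 points).
  x = 19: rhs = 0, matching y values: 0 (1 points).
  x = 20: rhs = 1, matching y values: 1, 22 (2 points).
  x = 21: rhs = 7, matching y values: none (0 points).
  x = 22: rhs = 1, matching y values: 1, 22 (2 points).
Total affine count: 31.
Full point count |E(F_23)| = 31 + 1 = 32.
Hasse bound: |32 − (23+1)| = |8| = 8 ≤ 2√23 ≈ 9.5917 ✓.


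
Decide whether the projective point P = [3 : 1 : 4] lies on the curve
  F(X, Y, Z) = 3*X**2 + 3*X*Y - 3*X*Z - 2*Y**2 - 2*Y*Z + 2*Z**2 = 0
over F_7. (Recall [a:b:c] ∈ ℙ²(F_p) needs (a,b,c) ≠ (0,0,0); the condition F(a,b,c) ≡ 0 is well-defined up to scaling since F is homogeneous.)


F(3,1,4) ≡ 1 (mod 7); P is NOT on the curve.

Evaluate F(3, 1, 4) term-by-term (mod 7).
  3*X**2 ↦ 3·9·1·1 = 27
  3*X*Y ↦ 3·3·1·1 = 9
  -3*X*Z ↦ -3·3·1·4 = -36
  -2*Y**2 ↦ -2·1·1·1 = -2
  -2*Y*Z ↦ -2·1·1·4 = -8
  2*Z**2 ↦ 2·1·1·16 = 32
Sum: F(3, 1, 4) = (27) + (9) + (-36) + (-2) + (-8) + (32) = 22.
Reducing mod 7: 22 ≡ 1 (mod 7).
Since F(a, b, c) ≡ 1 ≠ 0 (mod 7), P does NOT lie on the curve.


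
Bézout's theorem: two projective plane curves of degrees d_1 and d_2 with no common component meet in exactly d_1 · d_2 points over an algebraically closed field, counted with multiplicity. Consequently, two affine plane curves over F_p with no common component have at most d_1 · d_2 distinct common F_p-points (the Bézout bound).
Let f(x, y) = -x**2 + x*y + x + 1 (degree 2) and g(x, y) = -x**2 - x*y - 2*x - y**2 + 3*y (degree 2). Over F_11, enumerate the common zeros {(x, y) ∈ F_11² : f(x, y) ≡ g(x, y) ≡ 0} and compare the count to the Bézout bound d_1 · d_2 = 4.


Common zeros: {(6, 3)}; count = 1; Bézout bound = 4.

deg(f) = 2, deg(g) = 2, so Bézout bound = 4.
Scan x ∈ F_11. For each x, list the y ∈ F_11 with f(x, y) ≡ 0 and those with g(x, y) ≡ 0 (mod 11); the common zeros in that column are the intersection.
  x = 0: f ≡ 0 at y ∈ ∅; g ≡ 0 at y ∈ {0, 3}; common: ∅.
  x = 1: f ≡ 0 at y ∈ {10}; g ≡ 0 at y ∈ {4, 9}; common: ∅.
  x = 2: f ≡ 0 at y ∈ {6}; g ≡ 0 at y ∈ ∅; common: ∅.
  x = 3: f ≡ 0 at y ∈ {9}; g ≡ 0 at y ∈ ∅; common: ∅.
  x = 4: f ≡ 0 at y ∈ {0}; g ≡ 0 at y ∈ {4, 6}; common: ∅.
  x = 5: f ≡ 0 at y ∈ {6}; g ≡ 0 at y ∈ ∅; common: ∅.
  x = 6: f ≡ 0 at y ∈ {3}; g ≡ 0 at y ∈ {3, 5}; common: {3}.
  x = 7: f ≡ 0 at y ∈ {9}; g ≡ 0 at y ∈ ∅; common: ∅.
  x = 8: f ≡ 0 at y ∈ {0}; g ≡ 0 at y ∈ ∅; common: ∅.
  x = 9: f ≡ 0 at y ∈ {3}; g ≡ 0 at y ∈ {0, 5}; common: ∅.
  x = 10: f ≡ 0 at y ∈ {10}; g ≡ 0 at y ∈ {6, 9}; common: ∅.
Collecting: common zeros = {(6, 3)}, so the count is 1.
Comparison with the Bézout bound: 1 ≤ 4 = deg(f)·deg(g), as expected for curves with no common component (the affine F_11-count falls short of the bound because intersections may lie at infinity, over extension fields, or carry multiplicity).


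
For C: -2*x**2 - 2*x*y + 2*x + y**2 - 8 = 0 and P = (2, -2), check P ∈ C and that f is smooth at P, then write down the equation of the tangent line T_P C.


Tangent line at P: -2*x - 8*y - 12 = 0.

Step 1: f(2, -2) = 0, so P lies on C.
Step 2: partial derivatives
  f_x(x, y) = -4*x - 2*y + 2, f_y(x, y) = -2*x + 2*y.
  f_x(P) = -2, f_y(P) = -8 (gradient nonzero, so P is smooth).
Step 3: tangent line at P: -2·(x − 2) + -8·(y − -2) = 0.
Expanding: -2*x - 8*y - 12 = 0.


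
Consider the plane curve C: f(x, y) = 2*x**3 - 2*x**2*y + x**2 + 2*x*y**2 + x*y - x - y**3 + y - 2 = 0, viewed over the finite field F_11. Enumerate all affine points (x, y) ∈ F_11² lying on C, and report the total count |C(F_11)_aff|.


Affine F_11-points: {(0, 8), (1, 0), (1, 2), (5, 8), (6, 6), (7, 0), (7, 1), (7, 2), (8, 0), (8, 8), (9, 4), (10, 2), (10, 5)}; count = 13.

For each of the 121 pairs (x, y) ∈ F_11², evaluate f(x, y) mod 11. Record the zeros.
  x = 0: [0↦9, 1↦9, 2↦3, 3↦7, 4↦4, 5↦10, 6↦8, 7↦3, 8↦0, 9↦4, 10↦9]  zeros at y ∈ {8}
  x = 1: [0↦0, 1↦1, 2↦0, 3↦2, 4↦1, 5↦2, 6↦10, 7↦8, 8↦1, 9↦5, 10↦3]  zeros at y ∈ {0, 2}
  x = 2: [0↦5, 1↦3, 2↦3, 3↦10, 4↦7, 5↦10, 6↦2, 7↦10, 8↦6, 9↦6, 10↦4]  zeros at y ∈ ∅
  x = 3: [0↦3, 1↦5, 2↦2, 3↦10, 4↦1, 5↦2, 6↦7, 7↦10, 8↦5, 9↦8, 10↦2]  zeros at y ∈ ∅
  x = 4: [0↦6, 1↦8, 2↦9, 3↦3, 4↦6, 5↦1, 6↦4, 7↦9, 8↦10, 9↦1, 10↦9]  zeros at y ∈ ∅
  x = 5: [0↦4, 1↦2, 2↦3, 3↦1, 4↦1, 5↦8, 6↦5, 7↦8, 8↦0, 9↦8, 10↦4]  zeros at y ∈ {8}
  x = 6: [0↦9, 1↦10, 2↦7, 3↦5, 4↦9, 5↦2, 6↦0, 7↦8, 8↦9, 9↦8, 10↦10]  zeros at y ∈ {6}
  x = 7: [0↦0, 1↦0, 2↦0, 3↦5, 4↦9, 5↦6, 6↦1, 7↦10, 8↦5, 9↦2, 10↦6]  zeros at y ∈ {0, 1, 2}
  x = 8: [0↦0, 1↦6, 2↦5, 3↦2, 4↦2, 5↦10, 6↦9, 7↦4, 8↦0, 9↦2, 10↦4]  zeros at y ∈ {0, 8}
  x = 9: [0↦10, 1↦7, 2↦1, 3↦8, 4↦0, 5↦4, 6↦3, 7↦2, 8↦6, 9↦9, 10↦5]  zeros at y ∈ {4}
  x = 10: [0↦9, 1↦4, 2↦0, 3↦2, 4↦4, 5↦0, 6↦6, 7↦5, 8↦2, 9↦2, 10↦10]  zeros at y ∈ {2, 5}
Collecting zeros: affine points = {(0, 8), (1, 0), (1, 2), (5, 8), (6, 6), (7, 0), (7, 1), (7, 2), (8, 0), (8, 8), (9, 4), (10, 2), (10, 5)}.
Total count |C(F_11)_aff| = 13.


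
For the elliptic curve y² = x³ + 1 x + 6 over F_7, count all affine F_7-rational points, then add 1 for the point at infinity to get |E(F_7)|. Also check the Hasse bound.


Affine points = {(1, 1), (1, 6), (2, 3), (2, 4), (3, 1), (3, 6), (4, 2), (4, 5), (6, 2), (6, 5)}; affine count = 10; |E(F_7)| = 11.

Discriminant check: Δ ∝ 4a³ + 27b² = 4·1³ + 27·6² = 4·1 + 27·36 ≡ 3 (mod 7). Nonzero ⇒ E is nonsingular.
For each x ∈ F_7, compute rhs = x³ + 1·x + 6 mod 7, then count y ∈ F_7 with y² ≡ rhs.
  x = 0: rhs = 6, matching y values: none (0 points).
  x = 1: rhs = 1, matching y values: 1, 6 (2 points).
  x = 2: rhs = 2, matching y values: 3, 4 (2 points).
  x = 3: rhs = 1, matching y values: 1, 6 (2 points).
  x = 4: rhs = 4, matching y values: 2, 5 (2 points).
  x = 5: rhs = 3, matching y values: none (0 points).
  x = 6: rhs = 4, matching y values: 2, 5 (2 points).
Total affine count: 10.
Full point count |E(F_7)| = 10 + 1 = 11.
Hasse bound: |11 − (7+1)| = |3| = 3 ≤ 2√7 ≈ 5.2915 ✓.


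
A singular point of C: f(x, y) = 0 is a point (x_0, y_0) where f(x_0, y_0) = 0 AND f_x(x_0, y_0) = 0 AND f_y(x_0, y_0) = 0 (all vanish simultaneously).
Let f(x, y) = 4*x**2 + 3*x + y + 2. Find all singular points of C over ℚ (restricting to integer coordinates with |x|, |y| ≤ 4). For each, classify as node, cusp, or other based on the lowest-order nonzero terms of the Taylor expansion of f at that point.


No singular points in the scanned grid; C is smooth there.

Compute partial derivatives:
  f_x = 8*x + 3.
  f_y = 1.
f_y = 1 is a nonzero constant, so f_y never vanishes: no point (x, y) can satisfy f = f_x = f_y = 0. In particular no (x, y) ∈ {−4, ..., 4}² is singular; the curve is smooth.


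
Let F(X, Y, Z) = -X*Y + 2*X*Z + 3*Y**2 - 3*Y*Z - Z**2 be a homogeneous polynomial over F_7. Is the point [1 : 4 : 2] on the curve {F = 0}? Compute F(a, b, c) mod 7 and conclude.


F(1,4,2) ≡ 6 (mod 7); P is NOT on the curve.

Evaluate F(1, 4, 2) term-by-term (mod 7).
  -X*Y ↦ -1·1·4·1 = -4
  2*X*Z ↦ 2·1·1·2 = 4
  3*Y**2 ↦ 3·1·16·1 = 48
  -3*Y*Z ↦ -3·1·4·2 = -24
  -Z**2 ↦ -1·1·1·4 = -4
Sum: F(1, 4, 2) = (-4) + (4) + (48) + (-24) + (-4) = 20.
Reducing mod 7: 20 ≡ 6 (mod 7).
Since F(a, b, c) ≡ 6 ≠ 0 (mod 7), P does NOT lie on the curve.


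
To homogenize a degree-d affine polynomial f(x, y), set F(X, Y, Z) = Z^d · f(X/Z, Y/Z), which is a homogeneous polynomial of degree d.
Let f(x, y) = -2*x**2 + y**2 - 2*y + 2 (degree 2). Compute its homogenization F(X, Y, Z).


F(X, Y, Z) = -2*X**2 + Y**2 - 2*Y*Z + 2*Z**2

deg(f) = 2.
Substitute x = X/Z, y = Y/Z into f, then multiply by Z^2.
  monomial -2·x^2·y^0 ↦ -2·X^2·Y^0·Z^0.
  monomial 1·x^0·y^2 ↦ 1·X^0·Y^2·Z^0.
  monomial -2·x^0·y^1 ↦ -2·X^0·Y^1·Z^1.
  monomial 2·x^0·y^0 ↦ 2·X^0·Y^0·Z^2.
Collecting: F(X, Y, Z) = -2*X**2 + Y**2 - 2*Y*Z + 2*Z**2.


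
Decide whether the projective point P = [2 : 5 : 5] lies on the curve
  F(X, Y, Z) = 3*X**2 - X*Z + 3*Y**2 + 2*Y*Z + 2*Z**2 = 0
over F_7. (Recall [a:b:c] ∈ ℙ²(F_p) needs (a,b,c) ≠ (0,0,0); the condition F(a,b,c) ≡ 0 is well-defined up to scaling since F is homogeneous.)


F(2,5,5) ≡ 2 (mod 7); P is NOT on the curve.

Evaluate F(2, 5, 5) term-by-term (mod 7).
  3*X**2 ↦ 3·4·1·1 = 12
  -X*Z ↦ -1·2·1·5 = -10
  3*Y**2 ↦ 3·1·25·1 = 75
  2*Y*Z ↦ 2·1·5·5 = 50
  2*Z**2 ↦ 2·1·1·25 = 50
Sum: F(2, 5, 5) = (12) + (-10) + (75) + (50) + (50) = 177.
Reducing mod 7: 177 ≡ 2 (mod 7).
Since F(a, b, c) ≡ 2 ≠ 0 (mod 7), P does NOT lie on the curve.


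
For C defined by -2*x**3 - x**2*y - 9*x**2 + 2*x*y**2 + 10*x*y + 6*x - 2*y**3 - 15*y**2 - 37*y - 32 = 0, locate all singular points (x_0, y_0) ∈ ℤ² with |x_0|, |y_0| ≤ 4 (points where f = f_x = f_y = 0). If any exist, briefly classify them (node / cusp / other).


Singular points: {(-1, -3)}; classification: cusp.

Compute partial derivatives:
  f_x = -6*x**2 - 2*x*y - 18*x + 2*y**2 + 10*y + 6.
  f_y = -x**2 + 4*x*y + 10*x - 6*y**2 - 30*y - 37.
Scan x_0 ∈ {−4, ..., 4}. For each x_0, f_y(x_0, y) is a polynomial in y; find its integer roots y ∈ {−4, ..., 4}, then test f_x and f at those candidates.
  x = -4: f_y(-4, y) = -6*y**2 - 46*y - 93; no integer root y with |y| ≤ 4.
  x = -3: f_y(-3, y) = -6*y**2 - 42*y - 76; no integer root y with |y| ≤ 4.
  x = -2: f_y(-2, y) = -6*y**2 - 38*y - 61; no integer root y with |y| ≤ 4.
  x = -1: f_y(-1, y) = -6*y**2 - 34*y - 48; vanishes at y ∈ {-3}. (-1, -3): f_x = 0, f = 0 — SINGULAR.
  x = 0: f_y(0, y) = -6*y**2 - 30*y - 37; no integer root y with |y| ≤ 4.
  x = 1: f_y(1, y) = -6*y**2 - 26*y - 28; vanishes at y ∈ {-2}. (1, -2): f_x = -26 ≠ 0.
  x = 2: f_y(2, y) = -6*y**2 - 22*y - 21; no integer root y with |y| ≤ 4.
  x = 3: f_y(3, y) = -6*y**2 - 18*y - 16; no integer root y with |y| ≤ 4.
  x = 4: f_y(4, y) = -6*y**2 - 14*y - 13; no integer root y with |y| ≤ 4.
Only singular point on the grid: (-1, -3).
Classify: substitute x = -1 + u, y = -3 + v and expand: f = -2*u**3 - u**2*v + 2*u*v**2 - 2*v**3 + v**2.
No constant or linear terms (consistent with a singular point). Quadratic part: v**2. Cubic part: -2*u**3 - u**2*v + 2*u*v**2 - 2*v**3.
The quadratic part v**2 is a perfect square, so there is a single (double) tangent line v = 0, i.e. y = -3. Restricting the cubic part to that line (v = 0) leaves -2*u**3 ≠ 0, so f is not divisible by v and the branch is v² ≈ 2*u**3 to lowest order — this is a cusp.
Classification: cusp.


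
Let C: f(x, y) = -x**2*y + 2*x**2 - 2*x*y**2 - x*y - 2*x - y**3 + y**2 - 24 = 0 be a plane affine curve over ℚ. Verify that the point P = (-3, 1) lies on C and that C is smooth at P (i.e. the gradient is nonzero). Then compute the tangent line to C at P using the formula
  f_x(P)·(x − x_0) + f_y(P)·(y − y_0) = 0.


Tangent line at P: -11*x + 5*y - 38 = 0.

Step 1: f(-3, 1) = 0, so P lies on C.
Step 2: partial derivatives
  f_x(x, y) = -2*x*y + 4*x - 2*y**2 - y - 2, f_y(x, y) = -x**2 - 4*x*y - x - 3*y**2 + 2*y.
  f_x(P) = -11, f_y(P) = 5 (gradient nonzero, so P is smooth).
Step 3: tangent line at P: -11·(x − -3) + 5·(y − 1) = 0.
Expanding: -11*x + 5*y - 38 = 0.


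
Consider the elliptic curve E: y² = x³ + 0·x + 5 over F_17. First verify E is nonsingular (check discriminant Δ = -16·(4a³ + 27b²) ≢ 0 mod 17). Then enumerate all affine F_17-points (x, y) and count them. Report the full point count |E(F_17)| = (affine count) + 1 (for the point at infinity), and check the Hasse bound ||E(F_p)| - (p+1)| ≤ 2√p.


Affine points = {(2, 8), (2, 9), (3, 7), (3, 10), (4, 1), (4, 16), (6, 0), (7, 5), (7, 12), (10, 6), (10, 11), (12, 4), (12, 13), (13, 3), (13, 14), (16, 2), (16, 15)}; affine count = 17; |E(F_17)| = 18.

Discriminant check: Δ ∝ 4a³ + 27b² = 4·0³ + 27·5² = 4·0 + 27·25 ≡ 12 (mod 17). Nonzero ⇒ E is nonsingular.
For each x ∈ F_17, compute rhs = x³ + 0·x + 5 mod 17, then count y ∈ F_17 with y² ≡ rhs.
  x = 0: rhs = 5, matching y values: none (0 points).
  x = 1: rhs = 6, matching y values: none (0 points).
  x = 2: rhs = 13, matching y values: 8, 9 (2 points).
  x = 3: rhs = 15, matching y values: 7, 10 (2 points).
  x = 4: rhs = 1, matching y values: 1, 16 (2 points).
  x = 5: rhs = 11, matching y values: none (0 points).
  x = 6: rhs = 0, matching y values: 0 (1 points).
  x = 7: rhs = 8, matching y values: 5, 12 (2 points).
  x = 8: rhs = 7, matching y values: none (0 points).
  x = 9: rhs = 3, matching y values: none (0 points).
  x = 10: rhs = 2, matching y values: 6, 11 (2 points).
  x = 11: rhs = 10, matching y values: none (0 points).
  x = 12: rhs = 16, matching y values: 4, 13 (2 points).
  x = 13: rhs = 9, matching y values: 3, 14 (2 points).
  x = 14: rhs = 12, matching y values: none (0 points).
  x = 15: rhs = 14, matching y values: none (0 points).
  x = 16: rhs = 4, matching y values: 2, 15 (2 points).
Total affine count: 17.
Full point count |E(F_17)| = 17 + 1 = 18.
Hasse bound: |18 − (17+1)| = |0| = 0 ≤ 2√17 ≈ 8.2462 ✓.


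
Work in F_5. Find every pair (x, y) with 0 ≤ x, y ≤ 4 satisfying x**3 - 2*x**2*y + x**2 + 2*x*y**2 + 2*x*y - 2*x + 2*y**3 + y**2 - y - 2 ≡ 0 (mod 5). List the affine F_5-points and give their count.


Affine F_5-points: {(0, 1), (1, 4), (2, 3), (4, 0), (4, 3)}; count = 5.

For each of the 25 pairs (x, y) ∈ F_5², evaluate f(x, y) mod 5. Record the zeros.
  x = 0: [0↦3, 1↦0, 2↦1, 3↦3, 4↦3]  zeros at y ∈ {1}
  x = 1: [0↦3, 1↦2, 2↦4, 3↦1, 4↦0]  zeros at y ∈ {4}
  x = 2: [0↦1, 1↦3, 2↦2, 3↦0, 4↦4]  zeros at y ∈ {3}
  x = 3: [0↦3, 1↦4, 2↦1, 3↦1, 4↦1]  zeros at y ∈ ∅
  x = 4: [0↦0, 1↦1, 2↦2, 3↦0, 4↦2]  zeros at y ∈ {0, 3}
Collecting zeros: affine points = {(0, 1), (1, 4), (2, 3), (4, 0), (4, 3)}.
Total count |C(F_5)_aff| = 5.


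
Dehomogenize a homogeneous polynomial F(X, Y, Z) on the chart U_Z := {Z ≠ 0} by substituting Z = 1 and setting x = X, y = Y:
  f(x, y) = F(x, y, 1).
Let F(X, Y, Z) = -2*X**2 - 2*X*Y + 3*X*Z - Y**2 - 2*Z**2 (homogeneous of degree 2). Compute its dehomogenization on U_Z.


f(x, y) = -2*x**2 - 2*x*y + 3*x - y**2 - 2

On U_Z we set Z = 1. Each monomial c·X^i·Y^j·Z^k in F becomes c·x^i·y^j·1^k = c·x^i·y^j.
Substituting Z = 1: F(X, Y, 1) = -2*x**2 - 2*x*y + 3*x - y**2 - 2.
Note: deg(f) ≤ deg(F) = 2; strict inequality happens when F is divisible by Z (lost terms).


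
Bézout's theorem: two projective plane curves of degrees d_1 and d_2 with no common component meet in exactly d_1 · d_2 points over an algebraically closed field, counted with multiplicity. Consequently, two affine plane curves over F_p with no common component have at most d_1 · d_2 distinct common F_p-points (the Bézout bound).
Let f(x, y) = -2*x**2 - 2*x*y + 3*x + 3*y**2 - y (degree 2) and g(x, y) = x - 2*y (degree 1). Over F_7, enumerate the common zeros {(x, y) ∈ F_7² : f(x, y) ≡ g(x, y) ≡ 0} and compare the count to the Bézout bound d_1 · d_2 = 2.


Common zeros: {(0, 0), (5, 6)}; count = 2; Bézout bound = 2.

deg(f) = 2, deg(g) = 1, so Bézout bound = 2.
Scan x ∈ F_7. For each x, list the y ∈ F_7 with f(x, y) ≡ 0 and those with g(x, y) ≡ 0 (mod 7); the common zeros in that column are the intersection.
  x = 0: f ≡ 0 at y ∈ {0, 5}; g ≡ 0 at y ∈ {0}; common: {0}.
  x = 1: f ≡ 0 at y ∈ {2, 6}; g ≡ 0 at y ∈ {4}; common: ∅.
  x = 2: f ≡ 0 at y ∈ {2}; g ≡ 0 at y ∈ {1}; common: ∅.
  x = 3: f ≡ 0 at y ∈ ∅; g ≡ 0 at y ∈ {5}; common: ∅.
  x = 4: f ≡ 0 at y ∈ ∅; g ≡ 0 at y ∈ {2}; common: ∅.
  x = 5: f ≡ 0 at y ∈ {0, 6}; g ≡ 0 at y ∈ {6}; common: {6}.
  x = 6: f ≡ 0 at y ∈ ∅; g ≡ 0 at y ∈ {3}; common: ∅.
Collecting: common zeros = {(0, 0), (5, 6)}, so the count is 2.
Comparison with the Bézout bound: 2 ≤ 2 = deg(f)·deg(g), as expected for curves with no common component (the bound is attained).
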